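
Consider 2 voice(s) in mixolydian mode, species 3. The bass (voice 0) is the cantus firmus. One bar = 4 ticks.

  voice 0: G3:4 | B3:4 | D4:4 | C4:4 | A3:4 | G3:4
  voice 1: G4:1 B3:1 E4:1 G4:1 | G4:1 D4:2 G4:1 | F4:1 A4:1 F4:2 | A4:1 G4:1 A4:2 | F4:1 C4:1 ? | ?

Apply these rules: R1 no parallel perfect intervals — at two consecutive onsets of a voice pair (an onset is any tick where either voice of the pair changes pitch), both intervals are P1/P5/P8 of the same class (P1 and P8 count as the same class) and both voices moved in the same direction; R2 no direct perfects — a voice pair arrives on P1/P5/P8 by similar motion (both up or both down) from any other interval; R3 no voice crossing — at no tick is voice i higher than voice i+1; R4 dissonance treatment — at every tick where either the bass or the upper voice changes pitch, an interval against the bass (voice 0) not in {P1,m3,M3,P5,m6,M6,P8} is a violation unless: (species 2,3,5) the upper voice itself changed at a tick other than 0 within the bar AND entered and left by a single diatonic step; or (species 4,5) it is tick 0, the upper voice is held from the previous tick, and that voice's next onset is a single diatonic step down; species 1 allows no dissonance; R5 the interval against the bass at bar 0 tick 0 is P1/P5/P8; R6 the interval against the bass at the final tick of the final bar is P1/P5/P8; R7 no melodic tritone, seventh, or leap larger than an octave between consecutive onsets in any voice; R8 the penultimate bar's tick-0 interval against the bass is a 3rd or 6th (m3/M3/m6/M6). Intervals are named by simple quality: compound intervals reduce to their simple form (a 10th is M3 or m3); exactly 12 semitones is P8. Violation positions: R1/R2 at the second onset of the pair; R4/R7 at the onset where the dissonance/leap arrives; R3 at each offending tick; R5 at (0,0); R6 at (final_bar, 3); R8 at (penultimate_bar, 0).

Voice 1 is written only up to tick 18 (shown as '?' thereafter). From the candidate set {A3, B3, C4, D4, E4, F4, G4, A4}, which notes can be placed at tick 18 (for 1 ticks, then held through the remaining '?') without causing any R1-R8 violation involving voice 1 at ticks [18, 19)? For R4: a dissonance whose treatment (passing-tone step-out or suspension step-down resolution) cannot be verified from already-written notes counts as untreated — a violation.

{A3, A4, C4, E4, F4}

A3: legal
B3: violates R4
C4: legal
D4: violates R4
E4: legal
F4: legal
G4: violates R4
A4: legal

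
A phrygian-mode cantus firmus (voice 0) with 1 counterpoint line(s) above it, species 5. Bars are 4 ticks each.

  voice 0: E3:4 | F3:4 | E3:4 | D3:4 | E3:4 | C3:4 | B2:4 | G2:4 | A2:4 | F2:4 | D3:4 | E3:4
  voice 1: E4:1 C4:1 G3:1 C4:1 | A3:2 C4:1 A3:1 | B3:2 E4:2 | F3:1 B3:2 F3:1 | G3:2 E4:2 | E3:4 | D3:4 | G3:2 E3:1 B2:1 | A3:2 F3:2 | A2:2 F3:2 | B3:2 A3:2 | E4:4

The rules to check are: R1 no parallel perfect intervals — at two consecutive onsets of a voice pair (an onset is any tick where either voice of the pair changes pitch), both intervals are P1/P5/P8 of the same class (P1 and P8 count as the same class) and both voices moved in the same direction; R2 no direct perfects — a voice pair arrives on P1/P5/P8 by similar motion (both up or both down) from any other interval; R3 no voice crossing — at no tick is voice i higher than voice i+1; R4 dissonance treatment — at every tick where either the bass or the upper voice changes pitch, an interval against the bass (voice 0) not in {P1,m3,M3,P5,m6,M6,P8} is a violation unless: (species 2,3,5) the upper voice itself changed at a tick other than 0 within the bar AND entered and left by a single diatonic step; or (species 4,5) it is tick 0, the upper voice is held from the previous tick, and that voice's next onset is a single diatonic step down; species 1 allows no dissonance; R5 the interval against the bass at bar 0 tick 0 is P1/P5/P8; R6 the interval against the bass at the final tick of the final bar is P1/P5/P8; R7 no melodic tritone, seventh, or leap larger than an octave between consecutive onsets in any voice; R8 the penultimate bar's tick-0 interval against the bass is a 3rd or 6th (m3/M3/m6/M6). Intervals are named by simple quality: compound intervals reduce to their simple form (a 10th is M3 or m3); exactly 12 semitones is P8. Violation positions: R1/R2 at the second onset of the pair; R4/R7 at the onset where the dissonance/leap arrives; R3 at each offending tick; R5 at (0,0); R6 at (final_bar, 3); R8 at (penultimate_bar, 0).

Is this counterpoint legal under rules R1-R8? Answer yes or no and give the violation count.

bar 0: v0=E3 v1=E4 (P8)
bar 1: v0=F3 v1=A3 (M3)
bar 2: v0=E3 v1=B3 (P5)
bar 3: v0=D3 v1=F3 (m3)
bar 4: v0=E3 v1=G3 (m3)
bar 5: v0=C3 v1=E3 (M3)
bar 6: v0=B2 v1=D3 (m3)
bar 7: v0=G2 v1=G3 (P8)
bar 8: v0=A2 v1=A3 (P8)
bar 9: v0=F2 v1=A2 (M3)
bar 10: v0=D3 v1=B3 (M6)
bar 11: v0=E3 v1=E4 (P8)
  R7 @ bar3.0: E4->F3 leap 11st
  R7 @ bar3.1: F3->B3 leap 6st
  R7 @ bar3.3: B3->F3 leap 6st
  R2 @ bar8.0: G2/B2 M3 -> A2/A3 P8 similar
  R7 @ bar8.0: B2->A3 leap 10st
  R7 @ bar10.0: F3->B3 leap 6st
  R2 @ bar11.0: D3/A3 P5 -> E3/E4 P8 similar

No (7 violations)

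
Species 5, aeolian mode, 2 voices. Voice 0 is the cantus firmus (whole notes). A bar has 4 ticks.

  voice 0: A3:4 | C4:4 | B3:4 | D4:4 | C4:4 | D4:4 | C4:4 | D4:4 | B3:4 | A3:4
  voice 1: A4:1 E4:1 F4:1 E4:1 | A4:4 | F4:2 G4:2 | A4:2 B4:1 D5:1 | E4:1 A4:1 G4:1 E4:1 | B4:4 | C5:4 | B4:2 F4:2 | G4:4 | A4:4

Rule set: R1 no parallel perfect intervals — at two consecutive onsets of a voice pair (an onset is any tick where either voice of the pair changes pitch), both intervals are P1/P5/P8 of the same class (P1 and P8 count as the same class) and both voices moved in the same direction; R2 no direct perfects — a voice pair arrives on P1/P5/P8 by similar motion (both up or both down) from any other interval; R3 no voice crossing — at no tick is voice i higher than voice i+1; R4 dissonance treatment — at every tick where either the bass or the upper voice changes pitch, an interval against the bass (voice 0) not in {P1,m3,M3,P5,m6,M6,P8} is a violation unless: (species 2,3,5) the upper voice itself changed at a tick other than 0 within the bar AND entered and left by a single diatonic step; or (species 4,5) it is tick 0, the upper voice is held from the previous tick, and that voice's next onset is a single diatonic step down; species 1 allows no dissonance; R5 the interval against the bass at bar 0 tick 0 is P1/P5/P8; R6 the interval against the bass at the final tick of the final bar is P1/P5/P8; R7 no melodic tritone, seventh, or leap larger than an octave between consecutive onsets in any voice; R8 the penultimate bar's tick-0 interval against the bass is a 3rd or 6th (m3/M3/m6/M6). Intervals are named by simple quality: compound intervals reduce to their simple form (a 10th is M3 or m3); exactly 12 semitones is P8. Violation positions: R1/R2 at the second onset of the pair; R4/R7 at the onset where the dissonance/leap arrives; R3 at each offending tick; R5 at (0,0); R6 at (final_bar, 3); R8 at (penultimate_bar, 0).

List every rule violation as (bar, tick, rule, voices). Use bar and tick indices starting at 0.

bar 0: v0=A3 v1=A4 downbeat P8
bar 1: v0=C4 v1=A4 downbeat M6
bar 2: v0=B3 v1=F4 downbeat TT
bar 3: v0=D4 v1=A4 downbeat P5
bar 4: v0=C4 v1=E4 downbeat M3
bar 5: v0=D4 v1=B4 downbeat M6
bar 6: v0=C4 v1=C5 downbeat P8
bar 7: v0=D4 v1=B4 downbeat M6
bar 8: v0=B3 v1=G4 downbeat m6
bar 9: v0=A3 v1=A4 downbeat P8
  -> R4 @ bar 2 tick 0 v(0, 1): B3/F4 TT untreated
  -> R2 @ bar 3 tick 0 v(0, 1): B3/G4 m6 -> D4/A4 P5 similar
  -> R7 @ bar 4 tick 0 v(1,): D5->E4 leap 10st
  -> R7 @ bar 7 tick 2 v(1,): B4->F4 leap 6st

(2, 0, R4, (0, 1))
(3, 0, R2, (0, 1))
(4, 0, R7, (1,))
(7, 2, R7, (1,))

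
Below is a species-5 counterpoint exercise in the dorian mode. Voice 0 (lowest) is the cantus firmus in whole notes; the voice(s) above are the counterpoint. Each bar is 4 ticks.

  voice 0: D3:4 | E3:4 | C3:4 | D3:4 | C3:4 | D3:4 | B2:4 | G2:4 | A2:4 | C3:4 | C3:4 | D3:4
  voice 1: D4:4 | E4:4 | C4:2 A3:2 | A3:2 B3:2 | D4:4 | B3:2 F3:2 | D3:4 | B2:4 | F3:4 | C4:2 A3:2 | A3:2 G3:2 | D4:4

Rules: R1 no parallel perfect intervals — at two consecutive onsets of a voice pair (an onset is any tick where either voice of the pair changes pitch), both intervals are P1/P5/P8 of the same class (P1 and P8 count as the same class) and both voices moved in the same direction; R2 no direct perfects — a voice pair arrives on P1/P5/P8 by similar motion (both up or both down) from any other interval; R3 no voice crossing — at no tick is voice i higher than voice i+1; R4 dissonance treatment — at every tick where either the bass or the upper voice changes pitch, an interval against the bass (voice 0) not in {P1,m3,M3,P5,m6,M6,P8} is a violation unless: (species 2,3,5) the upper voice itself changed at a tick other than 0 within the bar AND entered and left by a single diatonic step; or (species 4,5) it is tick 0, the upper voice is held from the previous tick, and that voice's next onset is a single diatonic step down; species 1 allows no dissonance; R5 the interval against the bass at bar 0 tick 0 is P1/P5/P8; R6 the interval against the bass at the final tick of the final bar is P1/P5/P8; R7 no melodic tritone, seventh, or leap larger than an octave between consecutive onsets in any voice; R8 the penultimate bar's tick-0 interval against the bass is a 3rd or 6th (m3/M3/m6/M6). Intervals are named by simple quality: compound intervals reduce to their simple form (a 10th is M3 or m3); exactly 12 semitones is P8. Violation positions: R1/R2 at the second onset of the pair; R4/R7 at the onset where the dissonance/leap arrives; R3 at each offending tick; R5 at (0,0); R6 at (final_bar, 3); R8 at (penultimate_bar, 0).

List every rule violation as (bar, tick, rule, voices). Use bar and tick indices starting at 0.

(1, 0, R1, (0, 1))
(2, 0, R1, (0, 1))
(4, 0, R4, (0, 1))
(5, 2, R7, (1,))
(8, 0, R7, (1,))
(9, 0, R2, (0, 1))
(11, 0, R2, (0, 1))

bar 0: v0=D3 v1=D4 downbeat P8
bar 1: v0=E3 v1=E4 downbeat P8
bar 2: v0=C3 v1=C4 downbeat P8
bar 3: v0=D3 v1=A3 downbeat P5
bar 4: v0=C3 v1=D4 downbeat M2
bar 5: v0=D3 v1=B3 downbeat M6
bar 6: v0=B2 v1=D3 downbeat m3
bar 7: v0=G2 v1=B2 downbeat M3
bar 8: v0=A2 v1=F3 downbeat m6
bar 9: v0=C3 v1=C4 downbeat P8
bar 10: v0=C3 v1=A3 downbeat M6
bar 11: v0=D3 v1=D4 downbeat P8
  -> R1 @ bar 1 tick 0 v(0, 1): D3/D4 P8 -> E3/E4 P8 similar
  -> R1 @ bar 2 tick 0 v(0, 1): E3/E4 P8 -> C3/C4 P8 similar
  -> R4 @ bar 4 tick 0 v(0, 1): C3/D4 M2 untreated
  -> R7 @ bar 5 tick 2 v(1,): B3->F3 leap 6st
  -> R7 @ bar 8 tick 0 v(1,): B2->F3 leap 6st
  -> R2 @ bar 9 tick 0 v(0, 1): A2/F3 m6 -> C3/C4 P8 similar
  -> R2 @ bar 11 tick 0 v(0, 1): C3/G3 P5 -> D3/D4 P8 similar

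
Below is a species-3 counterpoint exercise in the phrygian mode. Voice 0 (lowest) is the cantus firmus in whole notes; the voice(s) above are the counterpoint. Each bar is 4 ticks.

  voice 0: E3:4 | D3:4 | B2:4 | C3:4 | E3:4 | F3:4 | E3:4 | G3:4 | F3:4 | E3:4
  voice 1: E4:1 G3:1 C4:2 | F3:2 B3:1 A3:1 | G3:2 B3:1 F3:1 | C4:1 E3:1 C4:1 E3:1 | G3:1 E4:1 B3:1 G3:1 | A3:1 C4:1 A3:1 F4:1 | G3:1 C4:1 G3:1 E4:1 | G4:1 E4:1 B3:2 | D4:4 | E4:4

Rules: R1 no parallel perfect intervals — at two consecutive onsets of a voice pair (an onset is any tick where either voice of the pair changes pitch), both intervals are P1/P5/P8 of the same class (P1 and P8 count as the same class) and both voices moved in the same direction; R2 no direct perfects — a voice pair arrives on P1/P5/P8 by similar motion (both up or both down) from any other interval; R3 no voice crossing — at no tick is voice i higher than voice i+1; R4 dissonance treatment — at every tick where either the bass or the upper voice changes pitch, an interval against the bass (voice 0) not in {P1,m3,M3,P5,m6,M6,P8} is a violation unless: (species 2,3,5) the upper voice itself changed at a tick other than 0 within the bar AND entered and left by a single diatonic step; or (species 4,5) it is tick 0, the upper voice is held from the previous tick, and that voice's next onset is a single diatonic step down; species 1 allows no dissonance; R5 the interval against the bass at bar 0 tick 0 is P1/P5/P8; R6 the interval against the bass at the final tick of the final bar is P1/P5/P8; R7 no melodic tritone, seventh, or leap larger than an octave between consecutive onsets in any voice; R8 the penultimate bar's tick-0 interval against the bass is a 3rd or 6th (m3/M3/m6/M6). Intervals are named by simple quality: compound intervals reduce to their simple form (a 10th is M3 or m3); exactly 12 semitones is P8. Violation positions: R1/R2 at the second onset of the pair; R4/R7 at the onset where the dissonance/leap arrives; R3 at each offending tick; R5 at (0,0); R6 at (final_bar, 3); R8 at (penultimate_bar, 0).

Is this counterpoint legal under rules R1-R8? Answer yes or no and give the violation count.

bar 0: v0=E3 v1=E4 (P8)
bar 1: v0=D3 v1=F3 (m3)
bar 2: v0=B2 v1=G3 (m6)
bar 3: v0=C3 v1=C4 (P8)
bar 4: v0=E3 v1=G3 (m3)
bar 5: v0=F3 v1=A3 (M3)
bar 6: v0=E3 v1=G3 (m3)
bar 7: v0=G3 v1=G4 (P8)
bar 8: v0=F3 v1=D4 (M6)
bar 9: v0=E3 v1=E4 (P8)
  R7 @ bar1.2: F3->B3 leap 6st
  R4 @ bar2.3: B2/F3 TT untreated
  R7 @ bar2.3: B3->F3 leap 6st
  R2 @ bar3.0: B2/F3 TT -> C3/C4 P8 similar
  R7 @ bar6.0: F4->G3 leap 10st
  R1 @ bar7.0: E3/E4 P8 -> G3/G4 P8 similar

No (6 violations)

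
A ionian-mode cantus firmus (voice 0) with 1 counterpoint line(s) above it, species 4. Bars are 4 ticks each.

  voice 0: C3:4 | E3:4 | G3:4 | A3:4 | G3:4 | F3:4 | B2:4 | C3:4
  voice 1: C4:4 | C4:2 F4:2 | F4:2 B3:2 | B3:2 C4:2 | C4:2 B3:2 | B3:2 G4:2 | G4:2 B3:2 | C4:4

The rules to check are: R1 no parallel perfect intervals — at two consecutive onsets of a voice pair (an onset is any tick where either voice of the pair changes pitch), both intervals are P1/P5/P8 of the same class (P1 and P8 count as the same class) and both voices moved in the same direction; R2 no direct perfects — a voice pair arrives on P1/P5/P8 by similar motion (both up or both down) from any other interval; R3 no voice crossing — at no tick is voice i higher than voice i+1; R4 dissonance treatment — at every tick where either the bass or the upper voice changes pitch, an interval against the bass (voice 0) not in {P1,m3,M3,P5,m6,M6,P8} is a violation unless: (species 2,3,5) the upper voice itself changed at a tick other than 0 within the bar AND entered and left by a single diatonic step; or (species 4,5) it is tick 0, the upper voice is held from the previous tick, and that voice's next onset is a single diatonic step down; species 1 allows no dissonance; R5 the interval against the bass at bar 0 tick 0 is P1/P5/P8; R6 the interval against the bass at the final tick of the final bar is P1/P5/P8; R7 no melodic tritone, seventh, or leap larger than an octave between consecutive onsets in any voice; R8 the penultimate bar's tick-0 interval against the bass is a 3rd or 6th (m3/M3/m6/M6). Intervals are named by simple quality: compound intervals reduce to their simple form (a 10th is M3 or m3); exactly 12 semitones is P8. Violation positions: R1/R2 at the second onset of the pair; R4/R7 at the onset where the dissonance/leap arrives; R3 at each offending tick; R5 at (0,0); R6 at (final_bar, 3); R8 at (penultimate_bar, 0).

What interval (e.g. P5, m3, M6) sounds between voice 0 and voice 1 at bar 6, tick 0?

m6

voice 0=B2 voice 1=G4 -> m6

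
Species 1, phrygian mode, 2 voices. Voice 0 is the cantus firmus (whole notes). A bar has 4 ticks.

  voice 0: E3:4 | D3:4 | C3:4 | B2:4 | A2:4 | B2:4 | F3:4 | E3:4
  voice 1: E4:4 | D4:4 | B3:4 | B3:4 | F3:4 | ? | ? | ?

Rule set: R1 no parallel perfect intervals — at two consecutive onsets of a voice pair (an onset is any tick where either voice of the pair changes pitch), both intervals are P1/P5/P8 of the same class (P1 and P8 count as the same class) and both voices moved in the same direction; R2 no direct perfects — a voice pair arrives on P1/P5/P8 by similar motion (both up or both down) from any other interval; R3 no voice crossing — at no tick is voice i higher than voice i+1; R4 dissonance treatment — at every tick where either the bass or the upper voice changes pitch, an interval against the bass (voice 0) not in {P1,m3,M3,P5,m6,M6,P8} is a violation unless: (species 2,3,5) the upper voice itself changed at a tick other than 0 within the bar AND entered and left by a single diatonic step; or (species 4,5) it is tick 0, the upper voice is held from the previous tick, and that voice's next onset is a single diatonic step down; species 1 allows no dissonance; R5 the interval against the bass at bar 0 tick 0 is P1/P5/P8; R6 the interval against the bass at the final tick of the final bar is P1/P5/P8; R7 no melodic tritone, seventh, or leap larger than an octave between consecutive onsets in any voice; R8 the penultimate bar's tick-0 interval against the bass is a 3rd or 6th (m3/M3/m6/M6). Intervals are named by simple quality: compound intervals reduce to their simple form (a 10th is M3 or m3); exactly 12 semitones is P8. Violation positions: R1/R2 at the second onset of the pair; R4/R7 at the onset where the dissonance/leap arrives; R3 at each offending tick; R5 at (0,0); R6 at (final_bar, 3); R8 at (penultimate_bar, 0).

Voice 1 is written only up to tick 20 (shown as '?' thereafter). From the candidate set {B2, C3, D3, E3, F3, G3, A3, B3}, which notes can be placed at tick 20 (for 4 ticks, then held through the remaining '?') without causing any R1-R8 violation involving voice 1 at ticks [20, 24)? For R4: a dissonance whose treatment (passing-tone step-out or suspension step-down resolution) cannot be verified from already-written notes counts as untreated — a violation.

B2: violates R7
C3: violates R4
D3: legal
E3: violates R4
F3: violates R4
G3: legal
A3: violates R4
B3: violates R2,R7

{D3, G3}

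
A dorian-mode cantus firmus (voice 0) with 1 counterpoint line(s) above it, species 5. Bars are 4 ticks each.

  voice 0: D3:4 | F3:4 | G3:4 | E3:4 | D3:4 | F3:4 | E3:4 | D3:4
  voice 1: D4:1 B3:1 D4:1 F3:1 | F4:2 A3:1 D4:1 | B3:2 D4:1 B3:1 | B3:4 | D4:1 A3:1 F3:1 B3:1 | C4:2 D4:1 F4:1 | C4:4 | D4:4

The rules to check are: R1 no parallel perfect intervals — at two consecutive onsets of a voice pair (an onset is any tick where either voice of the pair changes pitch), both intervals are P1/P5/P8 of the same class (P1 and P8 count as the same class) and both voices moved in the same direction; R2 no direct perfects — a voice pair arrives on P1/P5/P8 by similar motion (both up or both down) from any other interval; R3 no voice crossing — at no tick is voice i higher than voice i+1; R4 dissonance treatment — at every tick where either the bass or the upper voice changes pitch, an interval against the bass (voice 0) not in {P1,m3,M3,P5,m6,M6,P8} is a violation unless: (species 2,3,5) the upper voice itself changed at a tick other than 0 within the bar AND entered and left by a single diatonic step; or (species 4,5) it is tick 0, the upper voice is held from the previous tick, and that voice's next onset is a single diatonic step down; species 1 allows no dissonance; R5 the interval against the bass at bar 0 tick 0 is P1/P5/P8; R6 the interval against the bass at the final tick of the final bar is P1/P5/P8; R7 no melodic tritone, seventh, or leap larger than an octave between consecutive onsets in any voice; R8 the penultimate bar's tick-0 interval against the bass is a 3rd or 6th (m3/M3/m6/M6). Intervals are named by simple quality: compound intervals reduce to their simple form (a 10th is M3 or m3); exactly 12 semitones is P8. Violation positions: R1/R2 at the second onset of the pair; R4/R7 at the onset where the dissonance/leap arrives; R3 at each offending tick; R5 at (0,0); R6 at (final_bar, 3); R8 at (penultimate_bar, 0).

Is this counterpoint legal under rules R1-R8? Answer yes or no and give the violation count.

No (3 violations)

bar 0: v0=D3 v1=D4 (P8)
bar 1: v0=F3 v1=F4 (P8)
bar 2: v0=G3 v1=B3 (M3)
bar 3: v0=E3 v1=B3 (P5)
bar 4: v0=D3 v1=D4 (P8)
bar 5: v0=F3 v1=C4 (P5)
bar 6: v0=E3 v1=C4 (m6)
bar 7: v0=D3 v1=D4 (P8)
  R2 @ bar1.0: D3/F3 m3 -> F3/F4 P8 similar
  R7 @ bar4.3: F3->B3 leap 6st
  R2 @ bar5.0: D3/B3 M6 -> F3/C4 P5 similar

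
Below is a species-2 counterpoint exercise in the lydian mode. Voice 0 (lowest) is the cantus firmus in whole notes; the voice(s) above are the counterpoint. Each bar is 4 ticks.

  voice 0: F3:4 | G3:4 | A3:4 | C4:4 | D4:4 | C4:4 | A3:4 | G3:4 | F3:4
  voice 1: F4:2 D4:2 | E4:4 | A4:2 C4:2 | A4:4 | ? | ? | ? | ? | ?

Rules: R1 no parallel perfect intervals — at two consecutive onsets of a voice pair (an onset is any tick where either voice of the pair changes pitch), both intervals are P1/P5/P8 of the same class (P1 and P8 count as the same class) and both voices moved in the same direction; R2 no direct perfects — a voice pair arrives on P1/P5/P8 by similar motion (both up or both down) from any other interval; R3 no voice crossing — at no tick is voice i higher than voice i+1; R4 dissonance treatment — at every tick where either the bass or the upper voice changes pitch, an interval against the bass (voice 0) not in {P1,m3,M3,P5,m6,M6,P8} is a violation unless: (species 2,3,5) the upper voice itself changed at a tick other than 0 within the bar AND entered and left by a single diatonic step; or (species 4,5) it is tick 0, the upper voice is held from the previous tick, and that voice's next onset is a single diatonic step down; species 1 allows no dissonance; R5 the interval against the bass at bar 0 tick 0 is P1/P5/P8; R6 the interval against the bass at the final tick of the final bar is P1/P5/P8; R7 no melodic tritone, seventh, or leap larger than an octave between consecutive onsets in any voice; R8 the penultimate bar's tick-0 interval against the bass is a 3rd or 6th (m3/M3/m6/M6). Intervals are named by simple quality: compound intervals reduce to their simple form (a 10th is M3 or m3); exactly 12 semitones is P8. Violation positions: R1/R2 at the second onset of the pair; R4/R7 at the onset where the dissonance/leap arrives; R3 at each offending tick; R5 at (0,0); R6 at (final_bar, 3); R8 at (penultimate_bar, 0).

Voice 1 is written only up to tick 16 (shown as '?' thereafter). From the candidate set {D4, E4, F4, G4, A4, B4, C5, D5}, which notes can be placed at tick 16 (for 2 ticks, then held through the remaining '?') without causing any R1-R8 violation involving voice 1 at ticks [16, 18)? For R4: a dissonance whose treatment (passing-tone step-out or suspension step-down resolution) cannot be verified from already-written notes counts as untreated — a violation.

{A4, B4, D4, F4}

D4: legal
E4: violates R4
F4: legal
G4: violates R4
A4: legal
B4: legal
C5: violates R4
D5: violates R2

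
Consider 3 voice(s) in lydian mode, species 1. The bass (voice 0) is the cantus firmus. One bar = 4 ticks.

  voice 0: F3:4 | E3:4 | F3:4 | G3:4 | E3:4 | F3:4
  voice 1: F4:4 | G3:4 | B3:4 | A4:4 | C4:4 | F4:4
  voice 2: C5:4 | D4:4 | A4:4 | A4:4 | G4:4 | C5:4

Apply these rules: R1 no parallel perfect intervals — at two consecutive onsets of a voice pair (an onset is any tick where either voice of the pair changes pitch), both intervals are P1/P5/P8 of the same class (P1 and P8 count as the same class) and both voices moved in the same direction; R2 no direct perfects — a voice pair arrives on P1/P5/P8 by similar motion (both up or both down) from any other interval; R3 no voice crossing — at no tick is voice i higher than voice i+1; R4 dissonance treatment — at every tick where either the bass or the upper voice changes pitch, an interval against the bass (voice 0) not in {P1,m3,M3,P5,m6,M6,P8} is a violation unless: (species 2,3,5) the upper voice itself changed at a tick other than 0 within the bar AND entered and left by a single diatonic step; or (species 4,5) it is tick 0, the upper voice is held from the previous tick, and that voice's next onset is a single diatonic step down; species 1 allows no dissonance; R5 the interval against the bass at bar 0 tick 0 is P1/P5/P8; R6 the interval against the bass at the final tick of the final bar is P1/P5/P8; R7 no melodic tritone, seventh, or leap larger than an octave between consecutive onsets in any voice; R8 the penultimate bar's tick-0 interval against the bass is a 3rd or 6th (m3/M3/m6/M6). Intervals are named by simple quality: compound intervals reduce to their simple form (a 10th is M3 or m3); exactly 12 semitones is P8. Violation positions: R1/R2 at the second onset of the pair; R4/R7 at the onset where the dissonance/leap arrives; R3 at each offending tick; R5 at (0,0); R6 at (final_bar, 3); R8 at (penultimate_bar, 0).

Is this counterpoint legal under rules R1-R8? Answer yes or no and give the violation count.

No (12 violations)

bar 0: v0=F3 v1=F4 v2=C5 (P5)
bar 1: v0=E3 v1=G3 v2=D4 (m7)
bar 2: v0=F3 v1=B3 v2=A4 (M3)
bar 3: v0=G3 v1=A4 v2=A4 (M2)
bar 4: v0=E3 v1=C4 v2=G4 (m3)
bar 5: v0=F3 v1=F4 v2=C5 (P5)
  R1 @ bar1.0: F4/C5 P5 -> G3/D4 P5 similar
  R4 @ bar1.0: E3/D4 m7 untreated
  R7 @ bar1.0: F4->G3 leap 10st
  R7 @ bar1.0: C5->D4 leap 10st
  R4 @ bar2.0: F3/B3 TT untreated
  R4 @ bar3.0: G3/A4 M2 untreated
  R4 @ bar3.0: G3/A4 M2 untreated
  R7 @ bar3.0: B3->A4 leap 10st
  R2 @ bar4.0: A4/A4 P1 -> C4/G4 P5 similar
  R1 @ bar5.0: C4/G4 P5 -> F4/C5 P5 similar
  R2 @ bar5.0: E3/C4 m6 -> F3/F4 P8 similar
  R2 @ bar5.0: E3/G4 m3 -> F3/C5 P5 similar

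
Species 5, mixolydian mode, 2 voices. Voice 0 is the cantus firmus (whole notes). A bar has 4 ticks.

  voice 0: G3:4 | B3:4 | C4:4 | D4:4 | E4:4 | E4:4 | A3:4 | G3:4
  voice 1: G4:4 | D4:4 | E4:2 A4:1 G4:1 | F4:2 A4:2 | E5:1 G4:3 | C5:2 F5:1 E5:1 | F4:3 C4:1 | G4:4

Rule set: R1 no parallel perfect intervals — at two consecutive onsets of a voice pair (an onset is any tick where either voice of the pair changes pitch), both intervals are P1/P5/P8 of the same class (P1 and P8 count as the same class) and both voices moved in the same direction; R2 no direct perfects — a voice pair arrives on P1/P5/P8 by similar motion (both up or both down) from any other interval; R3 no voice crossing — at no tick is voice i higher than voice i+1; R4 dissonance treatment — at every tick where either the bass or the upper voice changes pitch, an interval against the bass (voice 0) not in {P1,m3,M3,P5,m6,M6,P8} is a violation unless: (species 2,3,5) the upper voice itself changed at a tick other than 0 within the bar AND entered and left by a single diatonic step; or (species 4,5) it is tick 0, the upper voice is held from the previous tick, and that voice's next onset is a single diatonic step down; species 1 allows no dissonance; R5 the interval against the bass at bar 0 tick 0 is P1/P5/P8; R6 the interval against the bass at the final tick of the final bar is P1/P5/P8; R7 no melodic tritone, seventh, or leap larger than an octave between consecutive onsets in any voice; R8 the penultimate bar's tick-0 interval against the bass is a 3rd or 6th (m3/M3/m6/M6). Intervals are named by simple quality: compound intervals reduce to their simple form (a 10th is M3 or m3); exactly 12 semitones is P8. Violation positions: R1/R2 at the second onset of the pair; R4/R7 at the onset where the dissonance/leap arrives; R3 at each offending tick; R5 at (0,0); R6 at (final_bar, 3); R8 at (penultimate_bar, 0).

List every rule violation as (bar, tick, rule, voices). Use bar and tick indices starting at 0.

bar 0: v0=G3 v1=G4 downbeat P8
bar 1: v0=B3 v1=D4 downbeat m3
bar 2: v0=C4 v1=E4 downbeat M3
bar 3: v0=D4 v1=F4 downbeat m3
bar 4: v0=E4 v1=E5 downbeat P8
bar 5: v0=E4 v1=C5 downbeat m6
bar 6: v0=A3 v1=F4 downbeat m6
bar 7: v0=G3 v1=G4 downbeat P8
  -> R2 @ bar 4 tick 0 v(0, 1): D4/A4 P5 -> E4/E5 P8 similar
  -> R4 @ bar 5 tick 2 v(0, 1): E4/F5 m2 untreated
  -> R7 @ bar 6 tick 0 v(1,): E5->F4 leap 11st

(4, 0, R2, (0, 1))
(5, 2, R4, (0, 1))
(6, 0, R7, (1,))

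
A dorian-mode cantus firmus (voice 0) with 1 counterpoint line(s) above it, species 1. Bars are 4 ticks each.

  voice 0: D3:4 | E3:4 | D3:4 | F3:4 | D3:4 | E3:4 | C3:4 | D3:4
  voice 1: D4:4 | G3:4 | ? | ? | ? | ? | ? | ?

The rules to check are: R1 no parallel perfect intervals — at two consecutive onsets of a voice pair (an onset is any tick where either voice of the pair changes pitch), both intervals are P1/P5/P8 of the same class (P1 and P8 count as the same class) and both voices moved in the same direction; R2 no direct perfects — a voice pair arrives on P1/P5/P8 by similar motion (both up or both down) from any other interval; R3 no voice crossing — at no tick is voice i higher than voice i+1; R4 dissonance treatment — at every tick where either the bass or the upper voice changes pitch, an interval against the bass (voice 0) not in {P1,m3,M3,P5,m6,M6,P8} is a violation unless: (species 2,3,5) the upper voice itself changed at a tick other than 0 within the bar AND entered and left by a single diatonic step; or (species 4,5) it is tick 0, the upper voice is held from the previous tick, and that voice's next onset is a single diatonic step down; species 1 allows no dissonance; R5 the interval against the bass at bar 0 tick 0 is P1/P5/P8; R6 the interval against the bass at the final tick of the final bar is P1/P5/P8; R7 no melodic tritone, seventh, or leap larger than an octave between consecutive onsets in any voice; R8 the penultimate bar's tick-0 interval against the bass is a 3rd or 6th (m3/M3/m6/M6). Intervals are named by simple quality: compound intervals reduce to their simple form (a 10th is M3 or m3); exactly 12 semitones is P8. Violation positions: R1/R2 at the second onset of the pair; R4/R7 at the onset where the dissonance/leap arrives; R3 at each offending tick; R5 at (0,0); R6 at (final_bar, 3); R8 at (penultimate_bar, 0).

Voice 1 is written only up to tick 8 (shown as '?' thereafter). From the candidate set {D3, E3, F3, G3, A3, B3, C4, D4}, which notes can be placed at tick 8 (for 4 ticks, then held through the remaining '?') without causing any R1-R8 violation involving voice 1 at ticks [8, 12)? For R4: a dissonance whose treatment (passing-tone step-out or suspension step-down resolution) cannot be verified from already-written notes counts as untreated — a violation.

D3: violates R2
E3: violates R4
F3: legal
G3: violates R4
A3: legal
B3: legal
C4: violates R4
D4: legal

{A3, B3, D4, F3}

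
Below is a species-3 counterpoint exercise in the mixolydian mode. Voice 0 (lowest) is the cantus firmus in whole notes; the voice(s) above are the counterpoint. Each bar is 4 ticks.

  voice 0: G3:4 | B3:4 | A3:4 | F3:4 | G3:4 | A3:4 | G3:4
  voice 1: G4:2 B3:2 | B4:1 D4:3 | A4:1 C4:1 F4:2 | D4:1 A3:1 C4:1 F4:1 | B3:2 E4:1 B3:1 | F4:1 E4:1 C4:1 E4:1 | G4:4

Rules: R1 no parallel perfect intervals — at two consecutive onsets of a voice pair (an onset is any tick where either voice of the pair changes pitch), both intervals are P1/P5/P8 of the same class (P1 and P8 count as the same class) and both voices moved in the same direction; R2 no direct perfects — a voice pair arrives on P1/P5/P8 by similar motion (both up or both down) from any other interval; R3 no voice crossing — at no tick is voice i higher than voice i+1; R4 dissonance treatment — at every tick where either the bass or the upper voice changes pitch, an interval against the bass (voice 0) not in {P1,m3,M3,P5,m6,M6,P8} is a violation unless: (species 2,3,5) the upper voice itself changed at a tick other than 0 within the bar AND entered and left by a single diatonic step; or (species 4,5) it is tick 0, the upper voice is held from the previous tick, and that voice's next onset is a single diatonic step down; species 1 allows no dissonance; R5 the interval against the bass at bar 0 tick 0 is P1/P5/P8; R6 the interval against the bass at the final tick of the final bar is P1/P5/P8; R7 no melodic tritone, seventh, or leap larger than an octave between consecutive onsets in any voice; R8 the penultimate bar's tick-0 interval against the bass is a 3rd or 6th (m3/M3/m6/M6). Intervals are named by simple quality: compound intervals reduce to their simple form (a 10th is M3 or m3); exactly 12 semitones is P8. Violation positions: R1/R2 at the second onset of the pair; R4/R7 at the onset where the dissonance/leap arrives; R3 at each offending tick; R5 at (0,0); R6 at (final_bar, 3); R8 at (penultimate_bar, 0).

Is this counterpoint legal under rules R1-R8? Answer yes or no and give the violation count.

No (3 violations)

bar 0: v0=G3 v1=G4 (P8)
bar 1: v0=B3 v1=B4 (P8)
bar 2: v0=A3 v1=A4 (P8)
bar 3: v0=F3 v1=D4 (M6)
bar 4: v0=G3 v1=B3 (M3)
bar 5: v0=A3 v1=F4 (m6)
bar 6: v0=G3 v1=G4 (P8)
  R2 @ bar1.0: G3/B3 M3 -> B3/B4 P8 similar
  R7 @ bar4.0: F4->B3 leap 6st
  R7 @ bar5.0: B3->F4 leap 6st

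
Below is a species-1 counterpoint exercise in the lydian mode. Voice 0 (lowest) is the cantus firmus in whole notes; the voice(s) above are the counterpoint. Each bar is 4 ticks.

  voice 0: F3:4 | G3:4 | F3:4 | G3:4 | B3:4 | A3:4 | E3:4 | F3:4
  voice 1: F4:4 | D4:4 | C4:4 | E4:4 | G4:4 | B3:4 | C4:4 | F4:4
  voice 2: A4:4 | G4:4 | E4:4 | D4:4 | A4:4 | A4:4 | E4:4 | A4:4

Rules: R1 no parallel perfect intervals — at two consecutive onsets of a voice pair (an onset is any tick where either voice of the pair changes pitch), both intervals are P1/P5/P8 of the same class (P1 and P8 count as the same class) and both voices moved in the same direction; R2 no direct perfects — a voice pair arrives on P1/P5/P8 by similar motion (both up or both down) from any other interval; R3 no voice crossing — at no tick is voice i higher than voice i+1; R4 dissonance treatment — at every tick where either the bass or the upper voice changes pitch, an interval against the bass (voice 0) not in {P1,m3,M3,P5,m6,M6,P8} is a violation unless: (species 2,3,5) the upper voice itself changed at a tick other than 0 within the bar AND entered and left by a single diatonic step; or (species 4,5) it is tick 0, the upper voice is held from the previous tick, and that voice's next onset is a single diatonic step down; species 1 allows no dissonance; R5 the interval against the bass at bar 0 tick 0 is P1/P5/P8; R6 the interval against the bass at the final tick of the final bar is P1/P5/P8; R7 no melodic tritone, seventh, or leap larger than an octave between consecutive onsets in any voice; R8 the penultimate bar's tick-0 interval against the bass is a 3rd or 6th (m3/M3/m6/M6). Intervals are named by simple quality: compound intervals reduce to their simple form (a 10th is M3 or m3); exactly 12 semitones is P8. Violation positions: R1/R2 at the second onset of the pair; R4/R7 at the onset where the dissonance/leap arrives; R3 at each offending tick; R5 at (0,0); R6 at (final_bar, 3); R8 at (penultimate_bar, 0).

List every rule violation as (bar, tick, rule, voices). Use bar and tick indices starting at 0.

(0, 0, R5, (0, 2))
(2, 0, R1, (0, 1))
(2, 0, R4, (0, 2))
(3, 0, R3, (1, 2))
(3, 1, R3, (1, 2))
(3, 2, R3, (1, 2))
(3, 3, R3, (1, 2))
(4, 0, R4, (0, 2))
(5, 0, R4, (0, 1))
(6, 0, R1, (0, 2))
(6, 0, R8, (0, 2))
(7, 0, R2, (0, 1))
(7, 3, R6, (0, 2))

bar 0: v0=F3 v1=F4 v2=A4 downbeat M3
bar 1: v0=G3 v1=D4 v2=G4 downbeat P8
bar 2: v0=F3 v1=C4 v2=E4 downbeat M7
bar 3: v0=G3 v1=E4 v2=D4 downbeat P5
bar 4: v0=B3 v1=G4 v2=A4 downbeat m7
bar 5: v0=A3 v1=B3 v2=A4 downbeat P8
bar 6: v0=E3 v1=C4 v2=E4 downbeat P8
bar 7: v0=F3 v1=F4 v2=A4 downbeat M3
  -> R5 @ bar 0 tick 0 v(0, 2): opens on M3
  -> R1 @ bar 2 tick 0 v(0, 1): G3/D4 P5 -> F3/C4 P5 similar
  -> R4 @ bar 2 tick 0 v(0, 2): F3/E4 M7 untreated
  -> R3 @ bar 3 tick 0 v(1, 2): E4 above D4
  -> R3 @ bar 3 tick 1 v(1, 2): E4 above D4
  -> R3 @ bar 3 tick 2 v(1, 2): E4 above D4
  -> R3 @ bar 3 tick 3 v(1, 2): E4 above D4
  -> R4 @ bar 4 tick 0 v(0, 2): B3/A4 m7 untreated
  -> R4 @ bar 5 tick 0 v(0, 1): A3/B3 M2 untreated
  -> R1 @ bar 6 tick 0 v(0, 2): A3/A4 P8 -> E3/E4 P8 similar
  -> R8 @ bar 6 tick 0 v(0, 2): penult P8 not 3rd/6th
  -> R2 @ bar 7 tick 0 v(0, 1): E3/C4 m6 -> F3/F4 P8 similar
  -> R6 @ bar 7 tick 3 v(0, 2): closes on M3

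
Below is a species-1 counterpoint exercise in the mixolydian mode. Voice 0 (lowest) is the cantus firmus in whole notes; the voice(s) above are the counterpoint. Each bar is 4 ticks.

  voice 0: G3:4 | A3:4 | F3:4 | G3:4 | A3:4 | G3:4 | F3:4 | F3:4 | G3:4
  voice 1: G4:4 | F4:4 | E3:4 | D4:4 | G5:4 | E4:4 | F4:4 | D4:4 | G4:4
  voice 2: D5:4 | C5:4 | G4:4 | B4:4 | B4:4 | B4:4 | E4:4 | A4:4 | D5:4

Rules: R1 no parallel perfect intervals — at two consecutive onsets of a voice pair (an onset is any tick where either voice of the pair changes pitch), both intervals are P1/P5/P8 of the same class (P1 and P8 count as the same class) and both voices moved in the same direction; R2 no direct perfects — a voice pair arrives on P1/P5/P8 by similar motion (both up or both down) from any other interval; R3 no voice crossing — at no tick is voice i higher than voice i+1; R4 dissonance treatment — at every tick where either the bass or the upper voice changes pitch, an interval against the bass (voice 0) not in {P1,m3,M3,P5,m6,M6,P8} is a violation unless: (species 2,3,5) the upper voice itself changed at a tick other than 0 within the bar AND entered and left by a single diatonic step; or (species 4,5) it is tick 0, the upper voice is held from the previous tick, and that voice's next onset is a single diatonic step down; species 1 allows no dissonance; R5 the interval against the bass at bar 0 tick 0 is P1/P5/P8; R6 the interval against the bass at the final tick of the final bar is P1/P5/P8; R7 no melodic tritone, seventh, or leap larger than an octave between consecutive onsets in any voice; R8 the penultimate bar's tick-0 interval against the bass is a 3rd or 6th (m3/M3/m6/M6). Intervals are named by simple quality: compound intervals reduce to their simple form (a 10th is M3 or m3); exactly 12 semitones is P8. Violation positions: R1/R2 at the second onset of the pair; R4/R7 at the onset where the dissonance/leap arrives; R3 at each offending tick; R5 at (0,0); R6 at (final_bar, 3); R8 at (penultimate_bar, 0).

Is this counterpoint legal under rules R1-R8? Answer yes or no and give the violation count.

No (26 violations)

bar 0: v0=G3 v1=G4 v2=D5 (P5)
bar 1: v0=A3 v1=F4 v2=C5 (m3)
bar 2: v0=F3 v1=E3 v2=G4 (M2)
bar 3: v0=G3 v1=D4 v2=B4 (M3)
bar 4: v0=A3 v1=G5 v2=B4 (M2)
bar 5: v0=G3 v1=E4 v2=B4 (M3)
bar 6: v0=F3 v1=F4 v2=E4 (M7)
bar 7: v0=F3 v1=D4 v2=A4 (M3)
bar 8: v0=G3 v1=G4 v2=D5 (P5)
  R1 @ bar1.0: G4/D5 P5 -> F4/C5 P5 similar
  R3 @ bar2.0: F3 above E3
  R4 @ bar2.0: F3/E3 m2 untreated
  R4 @ bar2.0: F3/G4 M2 untreated
  R7 @ bar2.0: F4->E3 leap 13st
  R3 @ bar2.1: F3 above E3
  R3 @ bar2.2: F3 above E3
  R3 @ bar2.3: F3 above E3
  R2 @ bar3.0: F3/E3 m2 -> G3/D4 P5 similar
  R7 @ bar3.0: E3->D4 leap 10st
  R3 @ bar4.0: G5 above B4
  R4 @ bar4.0: A3/G5 m7 untreated
  R4 @ bar4.0: A3/B4 M2 untreated
  R7 @ bar4.0: D4->G5 leap 17st
  R3 @ bar4.1: G5 above B4
  R3 @ bar4.2: G5 above B4
  R3 @ bar4.3: G5 above B4
  R7 @ bar5.0: G5->E4 leap 15st
  R3 @ bar6.0: F4 above E4
  R4 @ bar6.0: F3/E4 M7 untreated
  R3 @ bar6.1: F4 above E4
  R3 @ bar6.2: F4 above E4
  R3 @ bar6.3: F4 above E4
  R1 @ bar8.0: D4/A4 P5 -> G4/D5 P5 similar
  R2 @ bar8.0: F3/D4 M6 -> G3/G4 P8 similar
  R2 @ bar8.0: F3/A4 M3 -> G3/D5 P5 similar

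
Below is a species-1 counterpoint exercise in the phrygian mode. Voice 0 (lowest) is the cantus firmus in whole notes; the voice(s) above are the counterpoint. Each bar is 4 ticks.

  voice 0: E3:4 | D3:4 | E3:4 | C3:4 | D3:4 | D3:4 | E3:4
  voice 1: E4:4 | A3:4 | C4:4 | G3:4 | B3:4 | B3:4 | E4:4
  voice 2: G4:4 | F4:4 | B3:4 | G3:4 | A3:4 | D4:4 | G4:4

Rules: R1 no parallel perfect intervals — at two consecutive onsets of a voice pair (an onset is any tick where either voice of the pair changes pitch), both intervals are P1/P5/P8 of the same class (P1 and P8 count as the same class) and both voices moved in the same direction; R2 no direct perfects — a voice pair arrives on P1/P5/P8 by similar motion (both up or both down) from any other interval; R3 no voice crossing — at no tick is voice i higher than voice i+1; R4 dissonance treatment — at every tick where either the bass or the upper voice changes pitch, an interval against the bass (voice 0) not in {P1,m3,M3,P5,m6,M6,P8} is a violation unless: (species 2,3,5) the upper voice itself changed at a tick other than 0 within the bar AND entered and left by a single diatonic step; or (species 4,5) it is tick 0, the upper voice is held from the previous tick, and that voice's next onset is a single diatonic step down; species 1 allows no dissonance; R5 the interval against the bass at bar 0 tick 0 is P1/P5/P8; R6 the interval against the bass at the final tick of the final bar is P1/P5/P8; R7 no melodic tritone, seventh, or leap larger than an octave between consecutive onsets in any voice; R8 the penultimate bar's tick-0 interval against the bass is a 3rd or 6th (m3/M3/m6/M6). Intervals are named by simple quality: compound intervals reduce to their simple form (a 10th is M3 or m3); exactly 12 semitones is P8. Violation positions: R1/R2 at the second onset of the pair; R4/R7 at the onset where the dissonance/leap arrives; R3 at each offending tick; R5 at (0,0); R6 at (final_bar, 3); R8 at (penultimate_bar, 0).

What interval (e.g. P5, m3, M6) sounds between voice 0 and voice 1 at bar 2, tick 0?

m6

voice 0=E3 voice 1=C4 -> m6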